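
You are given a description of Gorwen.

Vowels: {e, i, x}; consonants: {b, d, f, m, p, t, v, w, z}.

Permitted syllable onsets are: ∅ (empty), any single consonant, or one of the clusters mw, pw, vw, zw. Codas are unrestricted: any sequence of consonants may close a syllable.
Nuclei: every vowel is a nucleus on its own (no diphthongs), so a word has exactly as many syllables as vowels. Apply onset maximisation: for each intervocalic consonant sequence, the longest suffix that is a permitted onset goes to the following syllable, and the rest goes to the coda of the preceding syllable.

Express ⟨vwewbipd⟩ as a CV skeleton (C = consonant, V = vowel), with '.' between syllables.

Vowels present: e, i; each is a nucleus, giving 2 syllables.
V1 /e/ – V2 /i/: /wb/ splits as /w/ + /b/ (/b/ is the longest suffix that is a licit onset).
Syllabification: vwew.bipd.
Mapping each syllable to C/V: /vwew/ → CCVC, /bipd/ → CVCC.

CCVC.CVCC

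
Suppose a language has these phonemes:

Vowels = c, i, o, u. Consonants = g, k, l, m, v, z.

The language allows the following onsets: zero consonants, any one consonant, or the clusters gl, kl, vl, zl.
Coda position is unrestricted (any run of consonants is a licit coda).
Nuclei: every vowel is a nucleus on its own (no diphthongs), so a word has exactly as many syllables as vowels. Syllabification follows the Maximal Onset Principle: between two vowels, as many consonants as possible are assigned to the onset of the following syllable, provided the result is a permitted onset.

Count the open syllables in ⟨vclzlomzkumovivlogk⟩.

Nuclei (vowels): c, o, u, o, i, o → 6 syllables.
σ1/σ2 boundary: cluster /lzl/ — the longest permitted-onset suffix is /zl/; onset = /zl/, preceding coda = /l/.
σ2/σ3 boundary: /mzk/ splits as /mz/ + /k/ (/k/ is the longest suffix that is a licit onset).
σ3/σ4 boundary: /m/ is a single consonant, so it becomes the next onset.
σ4/σ5 boundary: /v/ is a single consonant, so it becomes the next onset.
σ5/σ6 boundary: cluster /vl/ — /vl/ is itself a permitted onset, so the whole cluster goes right; preceding coda = ∅.
Result: vcl.zlomz.ku.mo.vi.vlogk.
Classifying each syllable: /vcl/ (closed), /zlomz/ (closed), /ku/ (open), /mo/ (open), /vi/ (open), /vlogk/ (closed).
Open syllables: 3.

3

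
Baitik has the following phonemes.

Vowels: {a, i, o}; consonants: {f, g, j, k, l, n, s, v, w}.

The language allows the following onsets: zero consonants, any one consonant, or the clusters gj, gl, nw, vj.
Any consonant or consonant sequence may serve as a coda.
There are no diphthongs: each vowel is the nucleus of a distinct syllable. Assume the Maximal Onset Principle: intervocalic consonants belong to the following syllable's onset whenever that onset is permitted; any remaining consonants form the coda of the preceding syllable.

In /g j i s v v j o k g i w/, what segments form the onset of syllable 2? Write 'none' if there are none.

vj

Vowels present: i, o, i; each is a nucleus, giving 3 syllables.
Between /i/ (V1) and /o/ (V2): /svvj/ splits as /sv/ + /vj/ (/vj/ is the longest suffix that is a licit onset).
Between /o/ (V2) and /i/ (V3): cluster /kg/ — the longest permitted-onset suffix is /g/; onset = /g/, preceding coda = /k/.
Result: gjisv.vjok.giw.
Syllable 2 is /vjok/: onset /vj/, nucleus /o/, coda /k/.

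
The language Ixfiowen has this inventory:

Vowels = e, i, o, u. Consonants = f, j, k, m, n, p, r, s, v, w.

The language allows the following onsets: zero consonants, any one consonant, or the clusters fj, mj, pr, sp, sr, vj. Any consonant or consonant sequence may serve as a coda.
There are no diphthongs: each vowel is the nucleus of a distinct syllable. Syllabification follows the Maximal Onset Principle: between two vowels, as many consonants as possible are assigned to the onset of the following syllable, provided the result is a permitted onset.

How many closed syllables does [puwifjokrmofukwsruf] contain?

3

Nuclei (vowels): u, i, o, o, u, u → 6 syllables.
Between /u/ (V1) and /i/ (V2): /w/ → onset of the next syllable (single consonants are always licit onsets).
Between /i/ (V2) and /o/ (V3): /fj/ — entire cluster is a permitted onset → onset /fj/, coda ∅.
Between /o/ (V3) and /o/ (V4): /krm/ splits as /kr/ + /m/ (/m/ is the longest suffix that is a licit onset).
Between /o/ (V4) and /u/ (V5): just /f/ — single C goes to the following onset.
Between /u/ (V5) and /u/ (V6): /kwsr/ — longest licit onset from the right is /sr/, leaving /kw/ as coda.
Syllabification: pu.wi.fjokr.mo.fukw.sruf.
Classifying each syllable: /pu/ (open), /wi/ (open), /fjokr/ (closed), /mo/ (open), /fukw/ (closed), /sruf/ (closed).
Closed syllables: 3.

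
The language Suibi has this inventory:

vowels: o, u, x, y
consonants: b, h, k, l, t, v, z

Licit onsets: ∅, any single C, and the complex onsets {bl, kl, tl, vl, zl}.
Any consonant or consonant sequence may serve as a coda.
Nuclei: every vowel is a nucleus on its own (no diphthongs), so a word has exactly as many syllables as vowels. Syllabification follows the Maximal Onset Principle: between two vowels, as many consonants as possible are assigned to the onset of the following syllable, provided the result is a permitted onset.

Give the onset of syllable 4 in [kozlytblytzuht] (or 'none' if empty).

Nuclei (vowels): o, y, y, u → 4 syllables.
V1 /o/ – V2 /y/: cluster /zl/ — /zl/ is itself a permitted onset, so the whole cluster goes right; preceding coda = ∅.
V2 /y/ – V3 /y/: /tbl/; trying suffixes from longest down, /bl/ is the first permitted one, so coda /t/ | onset /bl/.
V3 /y/ – V4 /u/: /tz/ splits as /t/ + /z/ (/z/ is the longest suffix that is a licit onset).
Putting it together: ko.zlyt.blyt.zuht.
Syllable 4 is /zuht/: onset /z/, nucleus /u/, coda /ht/.

z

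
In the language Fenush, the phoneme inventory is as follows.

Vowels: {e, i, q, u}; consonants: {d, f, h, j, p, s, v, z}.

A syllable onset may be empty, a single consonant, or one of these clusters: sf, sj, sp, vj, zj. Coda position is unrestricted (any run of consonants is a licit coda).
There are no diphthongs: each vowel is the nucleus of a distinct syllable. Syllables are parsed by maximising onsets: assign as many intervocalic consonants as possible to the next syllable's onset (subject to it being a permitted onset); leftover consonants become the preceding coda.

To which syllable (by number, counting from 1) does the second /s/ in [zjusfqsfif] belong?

3

Nuclei (vowels): u, q, i → 3 syllables.
/u…q/ gap (V1→V2): /sf/ is a licit onset in full, so it all attaches to the next syllable.
/q…i/ gap (V2→V3): cluster /sf/ — /sf/ is itself a permitted onset, so the whole cluster goes right; preceding coda = ∅.
So the parse is zju.sfq.sfif.
The second /s/ is in the onset of syllable 3 (/sfif/).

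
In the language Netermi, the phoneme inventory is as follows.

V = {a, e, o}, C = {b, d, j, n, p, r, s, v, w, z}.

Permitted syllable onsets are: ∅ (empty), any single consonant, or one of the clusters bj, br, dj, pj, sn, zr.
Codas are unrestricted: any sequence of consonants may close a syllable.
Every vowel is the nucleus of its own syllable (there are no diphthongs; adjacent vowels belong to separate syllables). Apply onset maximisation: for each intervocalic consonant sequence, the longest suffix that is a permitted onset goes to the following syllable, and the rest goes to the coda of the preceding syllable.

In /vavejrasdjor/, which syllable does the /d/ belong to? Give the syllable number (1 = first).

Vowels present: a, e, a, o; each is a nucleus, giving 4 syllables.
V1 /a/ – V2 /e/: /v/ → onset of the next syllable (single consonants are always licit onsets).
V2 /e/ – V3 /a/: /jr/; trying suffixes from longest down, /r/ is the first permitted one, so coda /j/ | onset /r/.
V3 /a/ – V4 /o/: /sdj/ — longest licit onset from the right is /dj/, leaving /s/ as coda.
Result: va.vej.ras.djor.
The /d/ is in the onset of syllable 4 (/djor/).

4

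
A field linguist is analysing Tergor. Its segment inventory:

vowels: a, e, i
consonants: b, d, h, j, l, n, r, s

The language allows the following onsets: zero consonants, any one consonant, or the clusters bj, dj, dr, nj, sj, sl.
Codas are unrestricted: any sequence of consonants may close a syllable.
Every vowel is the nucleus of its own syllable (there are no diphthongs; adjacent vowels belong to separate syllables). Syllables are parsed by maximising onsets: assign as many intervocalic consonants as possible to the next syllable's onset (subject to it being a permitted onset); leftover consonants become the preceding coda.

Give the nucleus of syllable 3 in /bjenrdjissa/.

a

The vowels are e, i, a — 3 nuclei, so 3 syllables.
The third nucleus (vowel 3 from the left) is /a/.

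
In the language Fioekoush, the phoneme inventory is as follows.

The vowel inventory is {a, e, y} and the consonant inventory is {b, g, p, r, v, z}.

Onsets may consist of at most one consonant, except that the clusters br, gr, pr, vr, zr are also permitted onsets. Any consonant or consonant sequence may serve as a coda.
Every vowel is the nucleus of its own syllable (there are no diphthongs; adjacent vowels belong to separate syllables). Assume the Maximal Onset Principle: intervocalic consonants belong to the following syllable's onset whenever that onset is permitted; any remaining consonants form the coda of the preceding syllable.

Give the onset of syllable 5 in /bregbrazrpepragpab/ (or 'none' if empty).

p

Nuclei (vowels): e, a, e, a, a → 5 syllables.
Between /e/ (V1) and /a/ (V2): /gbr/ splits as /g/ + /br/ (/br/ is the longest suffix that is a licit onset).
Between /a/ (V2) and /e/ (V3): cluster /zrp/ — the longest permitted-onset suffix is /p/; onset = /p/, preceding coda = /zr/.
Between /e/ (V3) and /a/ (V4): cluster /pr/ — /pr/ is itself a permitted onset, so the whole cluster goes right; preceding coda = ∅.
Between /a/ (V4) and /a/ (V5): /gp/; trying suffixes from longest down, /p/ is the first permitted one, so coda /g/ | onset /p/.
Putting it together: breg.brazr.pe.prag.pab.
Syllable 5 is /pab/: onset /p/, nucleus /a/, coda /b/.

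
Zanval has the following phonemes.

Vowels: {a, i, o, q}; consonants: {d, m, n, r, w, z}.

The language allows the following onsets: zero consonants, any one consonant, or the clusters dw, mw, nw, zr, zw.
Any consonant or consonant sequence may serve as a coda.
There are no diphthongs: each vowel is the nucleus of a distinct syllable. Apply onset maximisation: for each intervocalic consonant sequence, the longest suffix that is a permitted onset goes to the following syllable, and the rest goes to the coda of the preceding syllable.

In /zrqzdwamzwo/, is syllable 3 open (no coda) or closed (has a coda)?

Nuclei (vowels): q, a, o → 3 syllables.
V1 /q/ – V2 /a/: /zdw/; trying suffixes from longest down, /dw/ is the first permitted one, so coda /z/ | onset /dw/.
V2 /a/ – V3 /o/: cluster /mzw/ — the longest permitted-onset suffix is /zw/; onset = /zw/, preceding coda = /m/.
Result: zrqz.dwam.zwo.
Syllable 3 is /zwo/; it ends in its nucleus with no coda, so it is open.

open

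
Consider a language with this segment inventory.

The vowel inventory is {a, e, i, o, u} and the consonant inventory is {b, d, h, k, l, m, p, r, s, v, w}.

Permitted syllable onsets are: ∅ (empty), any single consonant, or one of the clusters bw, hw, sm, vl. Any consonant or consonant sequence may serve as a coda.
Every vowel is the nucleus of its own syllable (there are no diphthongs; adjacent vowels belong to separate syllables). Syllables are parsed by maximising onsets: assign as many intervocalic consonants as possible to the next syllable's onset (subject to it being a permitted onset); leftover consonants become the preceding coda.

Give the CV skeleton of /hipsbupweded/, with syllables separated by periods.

Nuclei (vowels): i, u, e, e → 4 syllables.
V1 /i/ – V2 /u/: /psb/; trying suffixes from longest down, /b/ is the first permitted one, so coda /ps/ | onset /b/.
V2 /u/ – V3 /e/: /pw/ — longest licit onset from the right is /w/, leaving /p/ as coda.
V3 /e/ – V4 /e/: /d/ is a single consonant, so it becomes the next onset.
Syllabification: hips.bup.we.ded.
Mapping each syllable to C/V: /hips/ → CVCC, /bup/ → CVC, /we/ → CV, /ded/ → CVC.

CVCC.CVC.CV.CVC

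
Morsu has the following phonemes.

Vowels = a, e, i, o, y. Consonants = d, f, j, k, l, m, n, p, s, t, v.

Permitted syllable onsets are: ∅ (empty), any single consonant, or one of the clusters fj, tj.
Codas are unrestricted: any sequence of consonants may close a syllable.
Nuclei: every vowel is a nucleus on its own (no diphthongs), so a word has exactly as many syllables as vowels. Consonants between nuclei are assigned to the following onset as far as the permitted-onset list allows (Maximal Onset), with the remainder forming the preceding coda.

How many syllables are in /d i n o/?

2

Vowels present: i, o; each is a nucleus, giving 2 syllables.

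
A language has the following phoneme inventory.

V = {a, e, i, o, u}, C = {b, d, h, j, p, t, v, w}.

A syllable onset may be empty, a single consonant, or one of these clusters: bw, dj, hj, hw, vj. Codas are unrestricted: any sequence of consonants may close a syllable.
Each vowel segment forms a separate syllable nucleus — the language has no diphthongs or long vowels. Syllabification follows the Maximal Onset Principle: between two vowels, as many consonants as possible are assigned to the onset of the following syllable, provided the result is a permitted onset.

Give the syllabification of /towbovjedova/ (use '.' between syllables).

The vowels are o, o, e, o, a — 5 nuclei, so 5 syllables.
σ1/σ2 boundary: /wb/ splits as /w/ + /b/ (/b/ is the longest suffix that is a licit onset).
σ2/σ3 boundary: /vj/ — entire cluster is a permitted onset → onset /vj/, coda ∅.
σ3/σ4 boundary: just /d/ — single C goes to the following onset.
σ4/σ5 boundary: just /v/ — single C goes to the following onset.

tow.bo.vje.do.va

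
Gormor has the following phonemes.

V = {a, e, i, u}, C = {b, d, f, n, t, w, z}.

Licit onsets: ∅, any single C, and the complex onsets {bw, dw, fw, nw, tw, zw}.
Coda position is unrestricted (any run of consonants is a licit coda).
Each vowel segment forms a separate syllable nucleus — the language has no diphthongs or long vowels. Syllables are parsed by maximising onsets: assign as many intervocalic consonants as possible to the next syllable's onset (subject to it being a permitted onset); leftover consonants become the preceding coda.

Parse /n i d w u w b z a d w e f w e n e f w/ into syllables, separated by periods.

ni.dwuwb.za.dwe.fwe.nefw

Vowels present: i, u, a, e, e, e; each is a nucleus, giving 6 syllables.
V1 /i/ – V2 /u/: /dw/ is a licit onset in full, so it all attaches to the next syllable.
V2 /u/ – V3 /a/: /wbz/ splits as /wb/ + /z/ (/z/ is the longest suffix that is a licit onset).
V3 /a/ – V4 /e/: cluster /dw/ — /dw/ is itself a permitted onset, so the whole cluster goes right; preceding coda = ∅.
V4 /e/ – V5 /e/: /fw/ is a licit onset in full, so it all attaches to the next syllable.
V5 /e/ – V6 /e/: /n/ → onset of the next syllable (single consonants are always licit onsets).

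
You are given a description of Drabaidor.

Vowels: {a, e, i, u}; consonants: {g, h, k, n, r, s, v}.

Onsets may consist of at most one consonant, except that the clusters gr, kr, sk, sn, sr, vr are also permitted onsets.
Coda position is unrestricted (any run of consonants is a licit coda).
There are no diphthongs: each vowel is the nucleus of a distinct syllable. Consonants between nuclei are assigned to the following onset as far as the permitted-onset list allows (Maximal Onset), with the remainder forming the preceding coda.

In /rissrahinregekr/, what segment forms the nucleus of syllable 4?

The vowels are i, a, i, e, e — 5 nuclei, so 5 syllables.
The fourth nucleus (vowel 4 from the left) is /e/.

e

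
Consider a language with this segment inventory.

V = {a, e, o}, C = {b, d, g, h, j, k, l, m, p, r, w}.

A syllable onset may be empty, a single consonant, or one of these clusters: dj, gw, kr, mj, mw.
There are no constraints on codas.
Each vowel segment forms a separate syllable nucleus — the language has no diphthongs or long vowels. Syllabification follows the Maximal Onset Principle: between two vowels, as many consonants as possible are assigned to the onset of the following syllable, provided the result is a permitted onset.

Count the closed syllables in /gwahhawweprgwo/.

Vowels present: a, a, e, o; each is a nucleus, giving 4 syllables.
V1 /a/ – V2 /a/: /hh/ — longest licit onset from the right is /h/, leaving /h/ as coda.
V2 /a/ – V3 /e/: /ww/ — longest licit onset from the right is /w/, leaving /w/ as coda.
V3 /e/ – V4 /o/: cluster /prgw/ — the longest permitted-onset suffix is /gw/; onset = /gw/, preceding coda = /pr/.
Putting it together: gwah.haw.wepr.gwo.
Classifying each syllable: /gwah/ (closed), /haw/ (closed), /wepr/ (closed), /gwo/ (open).
Closed syllables: 3.

3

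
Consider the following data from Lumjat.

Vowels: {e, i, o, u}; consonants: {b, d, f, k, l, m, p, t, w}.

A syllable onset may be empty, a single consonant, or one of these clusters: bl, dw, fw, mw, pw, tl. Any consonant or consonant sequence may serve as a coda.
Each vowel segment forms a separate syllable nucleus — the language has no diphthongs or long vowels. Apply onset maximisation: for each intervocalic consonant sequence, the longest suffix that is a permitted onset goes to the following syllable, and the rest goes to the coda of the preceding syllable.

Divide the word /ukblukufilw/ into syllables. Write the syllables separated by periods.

uk.blu.ku.filw

Nuclei (vowels): u, u, u, i → 4 syllables.
σ1/σ2 boundary: /kbl/; trying suffixes from longest down, /bl/ is the first permitted one, so coda /k/ | onset /bl/.
σ2/σ3 boundary: just /k/ — single C goes to the following onset.
σ3/σ4 boundary: /f/ is a single consonant, so it becomes the next onset.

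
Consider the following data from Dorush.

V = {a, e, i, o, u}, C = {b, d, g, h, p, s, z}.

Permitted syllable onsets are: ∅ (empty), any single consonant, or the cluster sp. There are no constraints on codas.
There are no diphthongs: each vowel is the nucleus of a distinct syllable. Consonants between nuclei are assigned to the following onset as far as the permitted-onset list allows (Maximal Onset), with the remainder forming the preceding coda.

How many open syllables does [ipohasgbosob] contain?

3

Nuclei (vowels): i, o, a, o, o → 5 syllables.
V1 /i/ – V2 /o/: /p/ is a single consonant, so it becomes the next onset.
V2 /o/ – V3 /a/: just /h/ — single C goes to the following onset.
V3 /a/ – V4 /o/: /sgb/; trying suffixes from longest down, /b/ is the first permitted one, so coda /sg/ | onset /b/.
V4 /o/ – V5 /o/: /s/ → onset of the next syllable (single consonants are always licit onsets).
So the parse is i.po.hasg.bo.sob.
Classifying each syllable: /i/ (open), /po/ (open), /hasg/ (closed), /bo/ (open), /sob/ (closed).
Open syllables: 3.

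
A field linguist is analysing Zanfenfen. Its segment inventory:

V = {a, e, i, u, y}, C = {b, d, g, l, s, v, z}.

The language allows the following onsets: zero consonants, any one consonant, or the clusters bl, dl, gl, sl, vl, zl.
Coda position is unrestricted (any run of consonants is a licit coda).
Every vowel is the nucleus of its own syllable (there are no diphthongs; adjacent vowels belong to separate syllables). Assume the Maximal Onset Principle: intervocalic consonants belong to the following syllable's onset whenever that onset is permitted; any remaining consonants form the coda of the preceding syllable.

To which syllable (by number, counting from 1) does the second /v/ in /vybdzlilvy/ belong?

The vowels are y, i, y — 3 nuclei, so 3 syllables.
/y…i/ gap (V1→V2): /bdzl/; trying suffixes from longest down, /zl/ is the first permitted one, so coda /bd/ | onset /zl/.
/i…y/ gap (V2→V3): cluster /lv/ — the longest permitted-onset suffix is /v/; onset = /v/, preceding coda = /l/.
Syllabification: vybd.zlil.vy.
The second /v/ is in the onset of syllable 3 (/vy/).

3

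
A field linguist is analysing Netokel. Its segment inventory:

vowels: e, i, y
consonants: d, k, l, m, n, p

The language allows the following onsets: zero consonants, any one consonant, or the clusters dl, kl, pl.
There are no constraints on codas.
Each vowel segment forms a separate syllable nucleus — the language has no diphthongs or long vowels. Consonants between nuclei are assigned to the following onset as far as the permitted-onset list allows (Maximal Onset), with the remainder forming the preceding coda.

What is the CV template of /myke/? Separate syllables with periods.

CV.CV

The vowels are y, e — 2 nuclei, so 2 syllables.
V1 /y/ – V2 /e/: /k/ is a single consonant, so it becomes the next onset.
Result: my.ke.
Mapping each syllable to C/V: /my/ → CV, /ke/ → CV.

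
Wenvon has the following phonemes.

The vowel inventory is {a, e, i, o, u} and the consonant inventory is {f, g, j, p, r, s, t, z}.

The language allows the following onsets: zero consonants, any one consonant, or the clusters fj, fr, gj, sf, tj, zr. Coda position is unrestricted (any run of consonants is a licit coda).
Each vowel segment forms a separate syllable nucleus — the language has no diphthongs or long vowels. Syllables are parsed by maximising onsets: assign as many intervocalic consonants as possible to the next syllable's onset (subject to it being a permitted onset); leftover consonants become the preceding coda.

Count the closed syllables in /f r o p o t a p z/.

Nuclei (vowels): o, o, a → 3 syllables.
Between /o/ (V1) and /o/ (V2): /p/ is a single consonant, so it becomes the next onset.
Between /o/ (V2) and /a/ (V3): /t/ is a single consonant, so it becomes the next onset.
Syllabification: fro.po.tapz.
Classifying each syllable: /fro/ (open), /po/ (open), /tapz/ (closed).
Closed syllables: 1.

1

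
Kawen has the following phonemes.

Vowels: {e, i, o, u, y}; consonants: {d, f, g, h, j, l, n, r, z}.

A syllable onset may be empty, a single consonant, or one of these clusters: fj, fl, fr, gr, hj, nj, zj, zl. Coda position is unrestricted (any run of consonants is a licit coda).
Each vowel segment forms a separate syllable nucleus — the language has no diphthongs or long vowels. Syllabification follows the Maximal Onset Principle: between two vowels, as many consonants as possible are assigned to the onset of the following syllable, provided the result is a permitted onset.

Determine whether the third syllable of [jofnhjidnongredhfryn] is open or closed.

Vowels present: o, i, o, e, y; each is a nucleus, giving 5 syllables.
/o…i/ gap (V1→V2): cluster /fnhj/ — the longest permitted-onset suffix is /hj/; onset = /hj/, preceding coda = /fn/.
/i…o/ gap (V2→V3): /dn/ splits as /d/ + /n/ (/n/ is the longest suffix that is a licit onset).
/o…e/ gap (V3→V4): cluster /ngr/ — the longest permitted-onset suffix is /gr/; onset = /gr/, preceding coda = /n/.
/e…y/ gap (V4→V5): /dhfr/; trying suffixes from longest down, /fr/ is the first permitted one, so coda /dh/ | onset /fr/.
Putting it together: jofn.hjid.non.gredh.fryn.
Syllable 3 is /non/ with coda /n/, so it is closed.

closed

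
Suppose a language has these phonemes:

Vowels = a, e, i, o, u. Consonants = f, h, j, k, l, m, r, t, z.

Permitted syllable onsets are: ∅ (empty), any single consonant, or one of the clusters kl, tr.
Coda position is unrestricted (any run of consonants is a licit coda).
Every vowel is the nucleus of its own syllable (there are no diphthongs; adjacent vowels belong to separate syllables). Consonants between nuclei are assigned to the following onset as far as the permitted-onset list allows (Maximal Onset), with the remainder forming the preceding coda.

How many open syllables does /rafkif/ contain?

0

The vowels are a, i — 2 nuclei, so 2 syllables.
/a…i/ gap (V1→V2): /fk/ — longest licit onset from the right is /k/, leaving /f/ as coda.
Syllabification: raf.kif.
Classifying each syllable: /raf/ (closed), /kif/ (closed).
Open syllables: 0.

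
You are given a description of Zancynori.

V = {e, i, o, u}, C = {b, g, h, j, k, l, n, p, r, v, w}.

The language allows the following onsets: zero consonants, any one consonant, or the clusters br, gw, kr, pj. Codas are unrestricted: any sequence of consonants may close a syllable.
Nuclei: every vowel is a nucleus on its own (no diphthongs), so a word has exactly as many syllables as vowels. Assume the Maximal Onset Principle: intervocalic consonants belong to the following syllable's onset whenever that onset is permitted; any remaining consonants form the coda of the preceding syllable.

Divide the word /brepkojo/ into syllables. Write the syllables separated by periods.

brep.ko.jo

Nuclei (vowels): e, o, o → 3 syllables.
Between /e/ (V1) and /o/ (V2): /pk/; trying suffixes from longest down, /k/ is the first permitted one, so coda /p/ | onset /k/.
Between /o/ (V2) and /o/ (V3): /j/ → onset of the next syllable (single consonants are always licit onsets).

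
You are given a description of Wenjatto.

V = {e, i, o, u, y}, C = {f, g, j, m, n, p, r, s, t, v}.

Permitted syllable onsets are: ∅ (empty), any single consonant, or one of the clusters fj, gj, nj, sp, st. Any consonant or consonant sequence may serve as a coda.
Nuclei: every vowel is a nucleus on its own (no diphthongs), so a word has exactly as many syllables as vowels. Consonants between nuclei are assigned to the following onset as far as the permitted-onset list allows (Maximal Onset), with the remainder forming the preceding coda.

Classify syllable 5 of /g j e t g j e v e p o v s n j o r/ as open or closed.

closed

The vowels are e, e, e, o, o — 5 nuclei, so 5 syllables.
/e…e/ gap (V1→V2): cluster /tgj/ — the longest permitted-onset suffix is /gj/; onset = /gj/, preceding coda = /t/.
/e…e/ gap (V2→V3): just /v/ — single C goes to the following onset.
/e…o/ gap (V3→V4): /p/ → onset of the next syllable (single consonants are always licit onsets).
/o…o/ gap (V4→V5): /vsnj/; trying suffixes from longest down, /nj/ is the first permitted one, so coda /vs/ | onset /nj/.
So the parse is gjet.gje.ve.povs.njor.
Syllable 5 is /njor/ with coda /r/, so it is closed.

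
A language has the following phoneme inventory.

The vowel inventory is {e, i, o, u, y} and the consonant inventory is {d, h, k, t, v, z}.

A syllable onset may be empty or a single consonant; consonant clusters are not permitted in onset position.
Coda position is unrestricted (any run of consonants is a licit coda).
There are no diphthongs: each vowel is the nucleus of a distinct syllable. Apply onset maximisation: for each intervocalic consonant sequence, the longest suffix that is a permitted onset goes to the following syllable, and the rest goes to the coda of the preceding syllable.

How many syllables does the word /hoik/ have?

Vowels present: o, i; each is a nucleus, giving 2 syllables.

2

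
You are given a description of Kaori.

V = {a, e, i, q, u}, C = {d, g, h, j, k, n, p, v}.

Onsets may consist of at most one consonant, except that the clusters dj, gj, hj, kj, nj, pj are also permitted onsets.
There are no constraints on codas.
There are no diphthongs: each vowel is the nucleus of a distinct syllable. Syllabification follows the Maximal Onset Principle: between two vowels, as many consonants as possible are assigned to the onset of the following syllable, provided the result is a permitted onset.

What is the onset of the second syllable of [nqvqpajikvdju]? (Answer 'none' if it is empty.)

Vowels present: q, q, a, i, u; each is a nucleus, giving 5 syllables.
V1 /q/ – V2 /q/: /v/ → onset of the next syllable (single consonants are always licit onsets).
V2 /q/ – V3 /a/: /p/ → onset of the next syllable (single consonants are always licit onsets).
V3 /a/ – V4 /i/: /j/ is a single consonant, so it becomes the next onset.
V4 /i/ – V5 /u/: /kvdj/ splits as /kv/ + /dj/ (/dj/ is the longest suffix that is a licit onset).
Putting it together: nq.vq.pa.jikv.dju.
Syllable 2 is /vq/: onset /v/, nucleus /q/, coda ∅.

v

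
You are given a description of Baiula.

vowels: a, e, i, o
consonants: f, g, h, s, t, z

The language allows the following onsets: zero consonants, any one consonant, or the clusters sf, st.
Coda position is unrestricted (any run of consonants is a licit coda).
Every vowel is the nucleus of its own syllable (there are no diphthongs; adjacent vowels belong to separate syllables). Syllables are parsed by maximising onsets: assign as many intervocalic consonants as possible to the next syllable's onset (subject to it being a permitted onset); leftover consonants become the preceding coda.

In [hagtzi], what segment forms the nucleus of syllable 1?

Vowels present: a, i; each is a nucleus, giving 2 syllables.
The first nucleus (vowel 1 from the left) is /a/.

a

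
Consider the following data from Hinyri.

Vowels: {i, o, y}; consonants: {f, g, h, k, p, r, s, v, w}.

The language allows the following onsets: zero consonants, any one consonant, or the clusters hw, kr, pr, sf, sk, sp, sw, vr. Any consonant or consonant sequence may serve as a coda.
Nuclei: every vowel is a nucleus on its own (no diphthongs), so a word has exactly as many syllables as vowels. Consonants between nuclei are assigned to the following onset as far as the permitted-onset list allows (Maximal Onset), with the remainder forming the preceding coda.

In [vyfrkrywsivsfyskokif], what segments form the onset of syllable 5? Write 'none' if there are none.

sk

Nuclei (vowels): y, y, i, y, o, i → 6 syllables.
V1 /y/ – V2 /y/: /frkr/ — longest licit onset from the right is /kr/, leaving /fr/ as coda.
V2 /y/ – V3 /i/: /ws/ — longest licit onset from the right is /s/, leaving /w/ as coda.
V3 /i/ – V4 /y/: /vsf/ — longest licit onset from the right is /sf/, leaving /v/ as coda.
V4 /y/ – V5 /o/: /sk/ is a licit onset in full, so it all attaches to the next syllable.
V5 /o/ – V6 /i/: just /k/ — single C goes to the following onset.
Putting it together: vyfr.kryw.siv.sfy.sko.kif.
Syllable 5 is /sko/: onset /sk/, nucleus /o/, coda ∅.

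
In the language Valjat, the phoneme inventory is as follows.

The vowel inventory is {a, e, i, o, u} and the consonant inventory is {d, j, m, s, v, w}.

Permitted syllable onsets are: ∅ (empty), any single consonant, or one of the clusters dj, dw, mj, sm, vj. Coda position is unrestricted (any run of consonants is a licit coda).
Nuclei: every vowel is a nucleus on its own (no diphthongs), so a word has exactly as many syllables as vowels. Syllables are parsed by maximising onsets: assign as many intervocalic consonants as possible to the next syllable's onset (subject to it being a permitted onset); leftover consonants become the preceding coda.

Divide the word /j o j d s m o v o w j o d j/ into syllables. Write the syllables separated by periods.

jojd.smo.vow.jodj

Nuclei (vowels): o, o, o, o → 4 syllables.
V1 /o/ – V2 /o/: /jdsm/ — longest licit onset from the right is /sm/, leaving /jd/ as coda.
V2 /o/ – V3 /o/: /v/ is a single consonant, so it becomes the next onset.
V3 /o/ – V4 /o/: cluster /wj/ — the longest permitted-onset suffix is /j/; onset = /j/, preceding coda = /w/.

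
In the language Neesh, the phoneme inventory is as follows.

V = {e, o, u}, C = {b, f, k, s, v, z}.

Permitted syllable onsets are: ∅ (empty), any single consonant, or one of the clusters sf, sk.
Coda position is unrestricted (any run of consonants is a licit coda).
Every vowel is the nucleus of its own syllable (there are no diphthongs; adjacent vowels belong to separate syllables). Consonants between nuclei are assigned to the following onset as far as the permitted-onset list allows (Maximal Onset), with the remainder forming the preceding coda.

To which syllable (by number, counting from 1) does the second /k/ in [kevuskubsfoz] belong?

3

The vowels are e, u, u, o — 4 nuclei, so 4 syllables.
V1 /e/ – V2 /u/: /v/ is a single consonant, so it becomes the next onset.
V2 /u/ – V3 /u/: /sk/ — entire cluster is a permitted onset → onset /sk/, coda ∅.
V3 /u/ – V4 /o/: /bsf/; trying suffixes from longest down, /sf/ is the first permitted one, so coda /b/ | onset /sf/.
Syllabification: ke.vu.skub.sfoz.
The second /k/ is in the onset of syllable 3 (/skub/).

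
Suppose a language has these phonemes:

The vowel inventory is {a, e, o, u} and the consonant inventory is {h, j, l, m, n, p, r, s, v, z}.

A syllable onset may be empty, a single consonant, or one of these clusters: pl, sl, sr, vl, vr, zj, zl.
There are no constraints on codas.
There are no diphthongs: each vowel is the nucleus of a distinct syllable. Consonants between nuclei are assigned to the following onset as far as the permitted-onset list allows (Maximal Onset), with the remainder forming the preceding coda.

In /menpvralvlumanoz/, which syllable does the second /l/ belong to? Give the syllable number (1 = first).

3

Nuclei (vowels): e, a, u, a, o → 5 syllables.
V1 /e/ – V2 /a/: /npvr/ — longest licit onset from the right is /vr/, leaving /np/ as coda.
V2 /a/ – V3 /u/: /lvl/ splits as /l/ + /vl/ (/vl/ is the longest suffix that is a licit onset).
V3 /u/ – V4 /a/: /m/ is a single consonant, so it becomes the next onset.
V4 /a/ – V5 /o/: just /n/ — single C goes to the following onset.
Syllabification: menp.vral.vlu.ma.noz.
The second /l/ is in the onset of syllable 3 (/vlu/).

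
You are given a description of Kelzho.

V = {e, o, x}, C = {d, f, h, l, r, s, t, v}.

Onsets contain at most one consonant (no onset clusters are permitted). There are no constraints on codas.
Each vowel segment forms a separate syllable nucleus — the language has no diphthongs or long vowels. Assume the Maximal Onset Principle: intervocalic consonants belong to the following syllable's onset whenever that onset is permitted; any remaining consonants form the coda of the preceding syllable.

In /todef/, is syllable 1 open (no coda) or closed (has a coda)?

open

The vowels are o, e — 2 nuclei, so 2 syllables.
σ1/σ2 boundary: /d/ is a single consonant, so it becomes the next onset.
So the parse is to.def.
Syllable 1 is /to/; it ends in its nucleus with no coda, so it is open.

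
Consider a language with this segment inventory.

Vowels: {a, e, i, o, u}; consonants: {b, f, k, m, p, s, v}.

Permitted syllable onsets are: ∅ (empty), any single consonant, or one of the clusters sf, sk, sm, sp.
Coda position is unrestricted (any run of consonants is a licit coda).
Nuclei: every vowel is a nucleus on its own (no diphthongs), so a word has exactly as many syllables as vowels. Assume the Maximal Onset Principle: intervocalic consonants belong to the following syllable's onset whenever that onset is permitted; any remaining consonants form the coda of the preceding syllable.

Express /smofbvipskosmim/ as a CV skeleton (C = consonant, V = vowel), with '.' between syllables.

CCVCC.CVC.CCV.CCVC

The vowels are o, i, o, i — 4 nuclei, so 4 syllables.
Between /o/ (V1) and /i/ (V2): cluster /fbv/ — the longest permitted-onset suffix is /v/; onset = /v/, preceding coda = /fb/.
Between /i/ (V2) and /o/ (V3): /psk/; trying suffixes from longest down, /sk/ is the first permitted one, so coda /p/ | onset /sk/.
Between /o/ (V3) and /i/ (V4): /sm/ is a licit onset in full, so it all attaches to the next syllable.
Putting it together: smofb.vip.sko.smim.
Mapping each syllable to C/V: /smofb/ → CCVCC, /vip/ → CVC, /sko/ → CCV, /smim/ → CCVC.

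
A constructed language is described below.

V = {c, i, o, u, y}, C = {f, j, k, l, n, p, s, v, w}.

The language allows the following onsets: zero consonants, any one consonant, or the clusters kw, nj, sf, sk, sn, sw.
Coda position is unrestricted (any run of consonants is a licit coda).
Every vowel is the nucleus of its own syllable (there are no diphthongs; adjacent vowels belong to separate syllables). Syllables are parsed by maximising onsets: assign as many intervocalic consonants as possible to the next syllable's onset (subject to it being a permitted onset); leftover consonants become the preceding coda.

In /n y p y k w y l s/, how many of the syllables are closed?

Nuclei (vowels): y, y, y → 3 syllables.
Between /y/ (V1) and /y/ (V2): /p/ → onset of the next syllable (single consonants are always licit onsets).
Between /y/ (V2) and /y/ (V3): cluster /kw/ — /kw/ is itself a permitted onset, so the whole cluster goes right; preceding coda = ∅.
Putting it together: ny.py.kwyls.
Classifying each syllable: /ny/ (open), /py/ (open), /kwyls/ (closed).
Closed syllables: 1.

1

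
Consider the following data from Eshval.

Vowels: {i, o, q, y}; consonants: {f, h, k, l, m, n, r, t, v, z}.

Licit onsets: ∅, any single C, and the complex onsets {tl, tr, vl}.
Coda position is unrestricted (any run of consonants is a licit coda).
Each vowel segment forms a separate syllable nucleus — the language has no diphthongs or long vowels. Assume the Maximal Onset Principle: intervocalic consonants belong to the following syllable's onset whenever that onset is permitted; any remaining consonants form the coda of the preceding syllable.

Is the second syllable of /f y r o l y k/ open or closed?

Nuclei (vowels): y, o, y → 3 syllables.
σ1/σ2 boundary: just /r/ — single C goes to the following onset.
σ2/σ3 boundary: just /l/ — single C goes to the following onset.
So the parse is fy.ro.lyk.
Syllable 2 is /ro/; it ends in its nucleus with no coda, so it is open.

open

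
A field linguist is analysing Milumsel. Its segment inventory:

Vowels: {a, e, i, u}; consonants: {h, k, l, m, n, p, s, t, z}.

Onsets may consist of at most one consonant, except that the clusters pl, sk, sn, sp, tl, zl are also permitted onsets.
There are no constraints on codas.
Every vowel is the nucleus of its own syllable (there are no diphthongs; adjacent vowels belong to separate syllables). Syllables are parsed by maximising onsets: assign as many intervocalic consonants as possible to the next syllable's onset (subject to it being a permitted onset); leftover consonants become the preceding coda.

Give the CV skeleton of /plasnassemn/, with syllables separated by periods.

CCV.CCVC.CVCC

Vowels present: a, a, e; each is a nucleus, giving 3 syllables.
/a…a/ gap (V1→V2): /sn/ is a licit onset in full, so it all attaches to the next syllable.
/a…e/ gap (V2→V3): /ss/ — longest licit onset from the right is /s/, leaving /s/ as coda.
Result: pla.snas.semn.
Mapping each syllable to C/V: /pla/ → CCV, /snas/ → CCVC, /semn/ → CVCC.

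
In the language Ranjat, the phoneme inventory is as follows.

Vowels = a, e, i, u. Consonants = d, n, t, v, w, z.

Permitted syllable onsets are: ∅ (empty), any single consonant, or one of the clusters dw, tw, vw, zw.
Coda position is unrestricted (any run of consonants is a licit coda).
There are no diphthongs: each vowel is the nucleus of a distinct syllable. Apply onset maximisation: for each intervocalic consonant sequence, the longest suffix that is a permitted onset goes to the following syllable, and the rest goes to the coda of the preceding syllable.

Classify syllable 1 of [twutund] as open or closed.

Vowels present: u, u; each is a nucleus, giving 2 syllables.
V1 /u/ – V2 /u/: /t/ is a single consonant, so it becomes the next onset.
Result: twu.tund.
Syllable 1 is /twu/; it ends in its nucleus with no coda, so it is open.

open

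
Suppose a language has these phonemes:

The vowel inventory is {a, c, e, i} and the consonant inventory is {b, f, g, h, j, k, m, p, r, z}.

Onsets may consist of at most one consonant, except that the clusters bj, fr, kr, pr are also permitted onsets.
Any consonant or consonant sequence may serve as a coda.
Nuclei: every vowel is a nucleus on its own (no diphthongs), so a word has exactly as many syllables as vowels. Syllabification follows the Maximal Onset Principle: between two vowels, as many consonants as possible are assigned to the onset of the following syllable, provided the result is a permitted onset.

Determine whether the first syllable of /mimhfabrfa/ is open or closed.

The vowels are i, a, a — 3 nuclei, so 3 syllables.
σ1/σ2 boundary: cluster /mhf/ — the longest permitted-onset suffix is /f/; onset = /f/, preceding coda = /mh/.
σ2/σ3 boundary: /brf/ splits as /br/ + /f/ (/f/ is the longest suffix that is a licit onset).
So the parse is mimh.fabr.fa.
Syllable 1 is /mimh/ with coda /mh/, so it is closed.

closed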